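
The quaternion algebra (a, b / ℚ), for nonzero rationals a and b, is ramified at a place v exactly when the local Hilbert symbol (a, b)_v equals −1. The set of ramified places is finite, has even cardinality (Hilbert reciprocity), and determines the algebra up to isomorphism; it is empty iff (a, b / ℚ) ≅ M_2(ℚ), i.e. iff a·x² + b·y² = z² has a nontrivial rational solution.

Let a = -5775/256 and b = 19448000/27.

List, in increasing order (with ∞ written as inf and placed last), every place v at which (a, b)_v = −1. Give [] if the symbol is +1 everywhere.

[11, 17]

(a, b) ≡ (-231, 36465) mod (ℚ^×)²; places V = {2, 3, 5, 7, 11, 13, 17, ∞}.
(a,b)_13: α=0, u≡4; β=1, v≡12 (mod 13); (4|13)=+1, (12|13)=+1; sign (−1)^0·+1^1·+1^0 = +1.
(a,b)_∞: sgn(-231)=−, sgn(36465)=+, so +1.
(a,b)_11: α=1, u≡1; β=1, v≡5 (mod 11); (1|11)=+1, (5|11)=+1; sign (−1)^1·+1^1·+1^1 = -1.
(a,b)_7: α=1, u≡2; β=0, v≡2 (mod 7); (2|7)=+1, (2|7)=+1; sign (−1)^0·+1^0·+1^1 = +1.
(a,b)_2: α=-8, β=6; u≡1, v≡1 (mod 8); ε(u)ε(v)=0·0, αω(v)=-8·0, βω(u)=6·0; sum ≡ 0  ⇒  +1.
(a,b)_5: α=2, u≡4; β=3, v≡2 (mod 5); (4|5)=+1, (2|5)=-1; sign (−1)^0·+1^3·-1^2 = +1.
(a,b)_17: α=0, u≡5; β=1, v≡7 (mod 17); (5|17)=-1, (7|17)=-1; sign (−1)^0·-1^1·-1^0 = -1.
(a,b)_3: α=1, u≡1; β=-3, v≡2 (mod 3); (1|3)=+1, (2|3)=-1; sign (−1)^1·+1^-3·-1^1 = +1.
(-231, 36465 / ℚ) ramifies at {11, 17}: a division algebra.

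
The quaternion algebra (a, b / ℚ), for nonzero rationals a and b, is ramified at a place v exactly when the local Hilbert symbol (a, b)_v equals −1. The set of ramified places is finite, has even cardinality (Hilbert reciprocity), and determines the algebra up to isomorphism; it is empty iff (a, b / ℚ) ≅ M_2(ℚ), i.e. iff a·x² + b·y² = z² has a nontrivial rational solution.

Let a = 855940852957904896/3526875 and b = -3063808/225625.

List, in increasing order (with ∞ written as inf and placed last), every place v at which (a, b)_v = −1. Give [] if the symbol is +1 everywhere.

(a, b) ≡ (22309287, -187) mod (ℚ^×)²; places V = {2, 3, 5, 7, 11, 13, 17, 19, 23, ∞}.
(a,b)_5: α=-4, u≡2; β=-4, v≡2 (mod 5); (2|5)=-1, (2|5)=-1; sign (−1)^0·-1^-4·-1^-4 = +1.
(a,b)_19: α=-1, u≡9; β=-2, v≡10 (mod 19); (9|19)=+1, (10|19)=-1; sign (−1)^0·+1^-2·-1^-1 = -1.
(a,b)_7: α=5, u≡1; β=0, v≡1 (mod 7); (1|7)=+1, (1|7)=+1; sign (−1)^0·+1^0·+1^5 = +1.
(a,b)_23: α=3, u≡12; β=0, v≡14 (mod 23); (12|23)=+1, (14|23)=-1; sign (−1)^0·+1^0·-1^3 = -1.
(a,b)_3: α=-3, u≡2; β=0, v≡2 (mod 3); (2|3)=-1, (2|3)=-1; sign (−1)^0·-1^0·-1^-3 = -1.
(a,b)_17: α=3, u≡4; β=1, v≡10 (mod 17); (4|17)=+1, (10|17)=-1; sign (−1)^0·+1^1·-1^3 = -1.
(a,b)_∞: sgn(22309287)=+, sgn(-187)=−, so +1.
(a,b)_2: α=16, β=14; u≡7, v≡5 (mod 8); ε(u)ε(v)=1·0, αω(v)=16·1, βω(u)=14·0; sum ≡ 0  ⇒  +1.
(a,b)_11: α=-1, u≡9; β=1, v≡9 (mod 11); (9|11)=+1, (9|11)=+1; sign (−1)^1·+1^1·+1^-1 = -1.
(a,b)_13: α=1, u≡7; β=0, v≡11 (mod 13); (7|13)=-1, (11|13)=-1; sign (−1)^0·-1^0·-1^1 = -1.
|Ram(22309287, -187)| = 6, even; anisotropic at {3, 11, 13, 17, 19, 23}.

[3, 11, 13, 17, 19, 23]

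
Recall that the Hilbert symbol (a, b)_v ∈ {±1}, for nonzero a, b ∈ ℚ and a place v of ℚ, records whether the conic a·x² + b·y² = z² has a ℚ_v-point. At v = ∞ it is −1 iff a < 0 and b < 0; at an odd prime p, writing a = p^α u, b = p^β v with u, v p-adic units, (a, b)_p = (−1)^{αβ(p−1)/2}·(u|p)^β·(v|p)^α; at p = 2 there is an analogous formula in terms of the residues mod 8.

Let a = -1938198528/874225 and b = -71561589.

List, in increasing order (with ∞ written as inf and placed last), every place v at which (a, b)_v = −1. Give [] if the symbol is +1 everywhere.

Mod squares: a ≡ -1073, b ≡ -71561589. Check v ∈ {∞, 2, 3, 5, 7, 11, 17, 29, 37, 43, 47}.
v=47: a=47^0·(≡14), b=47^1·(≡25) mod 47; (14|47)=+1, (25|47)=+1; (−1)^{0·1·23}·(+1)^1·(+1)^0 = +1.
v=∞: -1073 < 0 and -71561589 < 0  ⇒  (a,b)_∞ = -1.
v=43: a=43^0·(≡2), b=43^1·(≡6) mod 43; (2|43)=-1, (6|43)=+1; (−1)^{0·1·21}·(-1)^1·(+1)^0 = -1.
v=17: a=17^-2·(≡2), b=17^0·(≡13) mod 17; (2|17)=+1, (13|17)=+1; (−1)^{-2·0·8}·(+1)^0·(+1)^-2 = +1.
v=7: a=7^2·(≡5), b=7^0·(≡6) mod 7; (5|7)=-1, (6|7)=-1; (−1)^{2·0·3}·(-1)^0·(-1)^2 = +1.
v=11: a=11^-2·(≡1), b=11^1·(≡10) mod 11; (1|11)=+1, (10|11)=-1; (−1)^{-2·1·5}·(+1)^1·(-1)^-2 = +1.
v=5: a=5^-2·(≡3), b=5^0·(≡1) mod 5; (3|5)=-1, (1|5)=+1; (−1)^{-2·0·2}·(-1)^0·(+1)^-2 = +1.
v=3: a=3^2·(≡1), b=3^1·(≡1) mod 3; (1|3)=+1, (1|3)=+1; (−1)^{2·1·1}·(+1)^1·(+1)^2 = +1.
v=29: a=29^1·(≡18), b=29^1·(≡27) mod 29; (18|29)=-1, (27|29)=-1; (−1)^{1·1·14}·(-1)^1·(-1)^1 = +1.
v=2: v_2(a)=12, v_2(b)=0; units ≡ 7, 3 (mod 8); ε·ε+αω+βω = 1·1+12·1+0·0 ≡ 1  ⇒  (a,b)_2 = -1.
v=37: a=37^1·(≡13), b=37^1·(≡4) mod 37; (13|37)=-1, (4|37)=+1; (−1)^{1·1·18}·(-1)^1·(+1)^1 = -1.
Ram(-1073, -71561589) = {2, 37, 43, ∞}; no ℚ_2-point on the conic.

[2, 37, 43, inf]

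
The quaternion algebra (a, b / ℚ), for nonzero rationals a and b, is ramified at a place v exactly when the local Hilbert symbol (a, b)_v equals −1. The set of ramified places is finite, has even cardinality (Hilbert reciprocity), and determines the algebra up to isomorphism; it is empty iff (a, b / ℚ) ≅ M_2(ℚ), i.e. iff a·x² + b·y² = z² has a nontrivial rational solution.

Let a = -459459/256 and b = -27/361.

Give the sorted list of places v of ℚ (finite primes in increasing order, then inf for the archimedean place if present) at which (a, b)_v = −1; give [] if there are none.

(a, b) ≡ (-51051, -3) mod (ℚ^×)²; places V = {2, 3, 7, 11, 13, 17, 19, ∞}.
(a,b)_∞: sgn(-51051)=−, sgn(-3)=−, so -1.
(a,b)_2: α=-8, β=0; u≡5, v≡5 (mod 8); ε(u)ε(v)=0·0, αω(v)=-8·1, βω(u)=0·1; sum ≡ 0  ⇒  +1.
(a,b)_13: α=1, u≡12; β=0, v≡9 (mod 13); (12|13)=+1, (9|13)=+1; sign (−1)^0·+1^0·+1^1 = +1.
(a,b)_3: α=3, u≡2; β=3, v≡2 (mod 3); (2|3)=-1, (2|3)=-1; sign (−1)^1·-1^3·-1^3 = -1.
(a,b)_19: α=0, u≡2; β=-2, v≡11 (mod 19); (2|19)=-1, (11|19)=+1; sign (−1)^0·-1^-2·+1^0 = +1.
(a,b)_11: α=1, u≡3; β=0, v≡8 (mod 11); (3|11)=+1, (8|11)=-1; sign (−1)^0·+1^0·-1^1 = -1.
(a,b)_7: α=1, u≡4; β=0, v≡2 (mod 7); (4|7)=+1, (2|7)=+1; sign (−1)^0·+1^0·+1^1 = +1.
(a,b)_17: α=1, u≡3; β=0, v≡6 (mod 17); (3|17)=-1, (6|17)=-1; sign (−1)^0·-1^0·-1^1 = -1.
Ram(-51051, -3) = {3, 11, 17, ∞}; no ℚ_3-point on the conic.

[3, 11, 17, inf]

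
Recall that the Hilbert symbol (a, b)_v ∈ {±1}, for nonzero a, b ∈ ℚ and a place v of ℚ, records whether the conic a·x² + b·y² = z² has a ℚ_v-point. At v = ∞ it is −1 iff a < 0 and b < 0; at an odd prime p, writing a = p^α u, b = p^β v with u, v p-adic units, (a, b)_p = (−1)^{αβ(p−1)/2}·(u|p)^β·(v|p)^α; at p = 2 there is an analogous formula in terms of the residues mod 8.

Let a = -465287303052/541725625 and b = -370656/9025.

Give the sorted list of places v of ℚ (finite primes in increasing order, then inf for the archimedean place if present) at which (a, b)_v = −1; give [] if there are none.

[2, 3, 11, inf]

Mod squares: a ≡ -3, b ≡ -286. Check v ∈ {∞, 2, 3, 5, 7, 11, 13, 17, 19}.
v=7: a=7^-4·(≡2), b=7^0·(≡4) mod 7; (2|7)=+1, (4|7)=+1; (−1)^{-4·0·3}·(+1)^0·(+1)^-4 = +1.
v=3: a=3^9·(≡2), b=3^4·(≡2) mod 3; (2|3)=-1, (2|3)=-1; (−1)^{9·4·1}·(-1)^4·(-1)^9 = -1.
v=19: a=19^-2·(≡16), b=19^-2·(≡12) mod 19; (16|19)=+1, (12|19)=-1; (−1)^{-2·-2·9}·(+1)^-2·(-1)^-2 = +1.
v=∞: -3 < 0 and -286 < 0  ⇒  (a,b)_∞ = -1.
v=11: a=11^2·(≡6), b=11^1·(≡6) mod 11; (6|11)=-1, (6|11)=-1; (−1)^{2·1·5}·(-1)^1·(-1)^2 = -1.
v=2: v_2(a)=2, v_2(b)=5; units ≡ 5, 1 (mod 8); ε·ε+αω+βω = 0·0+2·0+5·1 ≡ 1  ⇒  (a,b)_2 = -1.
v=13: a=13^2·(≡9), b=13^1·(≡12) mod 13; (9|13)=+1, (12|13)=+1; (−1)^{2·1·6}·(+1)^1·(+1)^2 = +1.
v=17: a=17^2·(≡11), b=17^0·(≡11) mod 17; (11|17)=-1, (11|17)=-1; (−1)^{2·0·8}·(-1)^0·(-1)^2 = +1.
v=5: a=5^-4·(≡3), b=5^-2·(≡4) mod 5; (3|5)=-1, (4|5)=+1; (−1)^{-4·-2·2}·(-1)^-2·(+1)^-4 = +1.
Ram(-3, -286) = {2, 3, 11, ∞}; no ℚ_2-point on the conic.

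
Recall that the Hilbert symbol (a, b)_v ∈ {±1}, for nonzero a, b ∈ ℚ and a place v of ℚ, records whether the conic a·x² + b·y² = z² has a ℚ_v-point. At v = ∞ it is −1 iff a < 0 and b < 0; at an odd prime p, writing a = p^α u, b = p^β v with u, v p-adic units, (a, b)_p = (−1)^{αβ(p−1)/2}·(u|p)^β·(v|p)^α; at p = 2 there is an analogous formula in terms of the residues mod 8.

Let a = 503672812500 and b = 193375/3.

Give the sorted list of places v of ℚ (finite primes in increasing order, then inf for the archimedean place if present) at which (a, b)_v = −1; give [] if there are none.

[3, 5, 11, 17]

Mod squares: a ≡ 165, b ≡ 23205. Check v ∈ {∞, 2, 3, 5, 7, 11, 13, 17}.
v=17: a=17^2·(≡6), b=17^1·(≡12) mod 17; (6|17)=-1, (12|17)=-1; (−1)^{2·1·8}·(-1)^1·(-1)^2 = -1.
v=3: a=3^1·(≡1), b=3^-1·(≡1) mod 3; (1|3)=+1, (1|3)=+1; (−1)^{1·-1·1}·(+1)^-1·(+1)^1 = -1.
v=∞: 165 > 0 and 23205 > 0  ⇒  (a,b)_∞ = +1.
v=7: a=7^0·(≡4), b=7^1·(≡1) mod 7; (4|7)=+1, (1|7)=+1; (−1)^{0·1·3}·(+1)^1·(+1)^0 = +1.
v=11: a=11^1·(≡3), b=11^0·(≡2) mod 11; (3|11)=+1, (2|11)=-1; (−1)^{1·0·5}·(+1)^0·(-1)^1 = -1.
v=5: a=5^7·(≡2), b=5^3·(≡4) mod 5; (2|5)=-1, (4|5)=+1; (−1)^{7·3·2}·(-1)^3·(+1)^7 = -1.
v=13: a=13^2·(≡9), b=13^1·(≡1) mod 13; (9|13)=+1, (1|13)=+1; (−1)^{2·1·6}·(+1)^1·(+1)^2 = +1.
v=2: v_2(a)=2, v_2(b)=0; units ≡ 5, 5 (mod 8); ε·ε+αω+βω = 0·0+2·1+0·1 ≡ 0  ⇒  (a,b)_2 = +1.
|Ram(165, 23205)| = 4, even; anisotropic at {3, 5, 11, 17}.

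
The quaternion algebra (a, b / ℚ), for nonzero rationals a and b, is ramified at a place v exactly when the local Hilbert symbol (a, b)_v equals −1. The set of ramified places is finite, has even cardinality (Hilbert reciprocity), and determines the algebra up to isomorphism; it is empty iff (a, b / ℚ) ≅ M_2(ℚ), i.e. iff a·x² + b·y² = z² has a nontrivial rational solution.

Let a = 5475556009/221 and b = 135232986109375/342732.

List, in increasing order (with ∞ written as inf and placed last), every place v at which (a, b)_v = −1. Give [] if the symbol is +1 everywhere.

[3, 13]

(a, b) ≡ (221, 93) mod (ℚ^×)²; places V = {2, 3, 5, 7, 11, 13, 17, 31, ∞}.
(a,b)_∞: sgn(221)=+, sgn(93)=+, so +1.
(a,b)_3: α=0, u≡2; β=-1, v≡1 (mod 3); (2|3)=-1, (1|3)=+1; sign (−1)^0·-1^-1·+1^0 = -1.
(a,b)_5: α=0, u≡4; β=6, v≡3 (mod 5); (4|5)=+1, (3|5)=-1; sign (−1)^0·+1^6·-1^0 = +1.
(a,b)_17: α=-1, u≡13; β=0, v≡15 (mod 17); (13|17)=+1, (15|17)=+1; sign (−1)^0·+1^0·+1^-1 = +1.
(a,b)_13: α=-1, u≡10; β=-4, v≡2 (mod 13); (10|13)=+1, (2|13)=-1; sign (−1)^0·+1^-4·-1^-1 = -1.
(a,b)_2: α=0, β=-2; u≡5, v≡5 (mod 8); ε(u)ε(v)=0·0, αω(v)=0·1, βω(u)=-2·1; sum ≡ 0  ⇒  +1.
(a,b)_11: α=2, u≡3; β=2, v≡9 (mod 11); (3|11)=+1, (9|11)=+1; sign (−1)^0·+1^2·+1^2 = +1.
(a,b)_31: α=4, u≡2; β=3, v≡26 (mod 31); (2|31)=+1, (26|31)=-1; sign (−1)^0·+1^3·-1^4 = +1.
(a,b)_7: α=2, u≡2; β=4, v≡1 (mod 7); (2|7)=+1, (1|7)=+1; sign (−1)^0·+1^4·+1^2 = +1.
|Ram(221, 93)| = 2, even; anisotropic at {3, 13}.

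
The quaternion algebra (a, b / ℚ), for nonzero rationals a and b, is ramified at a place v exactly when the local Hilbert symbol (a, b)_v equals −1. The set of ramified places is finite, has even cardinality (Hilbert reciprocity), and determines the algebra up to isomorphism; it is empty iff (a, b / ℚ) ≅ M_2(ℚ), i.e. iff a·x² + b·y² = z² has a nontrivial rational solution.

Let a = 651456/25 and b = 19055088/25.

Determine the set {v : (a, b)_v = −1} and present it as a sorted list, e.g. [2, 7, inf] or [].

(a, b) ≡ (1131, 87) mod (ℚ^×)²; places V = {2, 3, 5, 13, 29, ∞}.
(a,b)_29: α=1, u≡10; β=1, v≡17 (mod 29); (10|29)=-1, (17|29)=-1; sign (−1)^0·-1^1·-1^1 = +1.
(a,b)_5: α=-2, u≡1; β=-2, v≡3 (mod 5); (1|5)=+1, (3|5)=-1; sign (−1)^0·+1^-2·-1^-2 = +1.
(a,b)_3: α=3, u≡2; β=5, v≡2 (mod 3); (2|3)=-1, (2|3)=-1; sign (−1)^1·-1^5·-1^3 = -1.
(a,b)_13: α=1, u≡3; β=2, v≡10 (mod 13); (3|13)=+1, (10|13)=+1; sign (−1)^0·+1^2·+1^1 = +1.
(a,b)_∞: sgn(1131)=+, sgn(87)=+, so +1.
(a,b)_2: α=6, β=4; u≡3, v≡7 (mod 8); ε(u)ε(v)=1·1, αω(v)=6·0, βω(u)=4·1; sum ≡ 1  ⇒  -1.
(1131, 87 / ℚ) ramifies at {2, 3}: a division algebra.

[2, 3]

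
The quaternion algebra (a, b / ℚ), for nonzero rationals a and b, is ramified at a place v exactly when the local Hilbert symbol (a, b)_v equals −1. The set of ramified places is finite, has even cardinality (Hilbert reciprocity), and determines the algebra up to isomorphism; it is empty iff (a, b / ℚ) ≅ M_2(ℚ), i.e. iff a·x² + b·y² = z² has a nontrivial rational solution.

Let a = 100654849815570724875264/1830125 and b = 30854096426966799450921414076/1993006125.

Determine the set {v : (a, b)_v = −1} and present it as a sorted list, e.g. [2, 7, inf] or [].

(a, b) ≡ (4495, 10163195) mod (ℚ^×)²; places V = {2, 3, 5, 7, 11, 17, 19, 29, 31, 37, 41, ∞}.
(a,b)_37: α=0, u≡24; β=2, v≡2 (mod 37); (24|37)=-1, (2|37)=-1; sign (−1)^0·-1^2·-1^0 = +1.
(a,b)_2: α=10, β=2; u≡7, v≡3 (mod 8); ε(u)ε(v)=1·1, αω(v)=10·1, βω(u)=2·0; sum ≡ 1  ⇒  -1.
(a,b)_5: α=-3, u≡4; β=-3, v≡4 (mod 5); (4|5)=+1, (4|5)=+1; sign (−1)^0·+1^-3·+1^-3 = +1.
(a,b)_19: α=2, u≡1; β=1, v≡7 (mod 19); (1|19)=+1, (7|19)=+1; sign (−1)^0·+1^1·+1^2 = +1.
(a,b)_41: α=4, u≡30; β=6, v≡20 (mod 41); (30|41)=-1, (20|41)=+1; sign (−1)^0·-1^6·+1^4 = +1.
(a,b)_17: α=2, u≡3; β=3, v≡8 (mod 17); (3|17)=-1, (8|17)=+1; sign (−1)^0·-1^3·+1^2 = -1.
(a,b)_3: α=2, u≡1; β=-2, v≡2 (mod 3); (1|3)=+1, (2|3)=-1; sign (−1)^0·+1^-2·-1^2 = +1.
(a,b)_7: α=2, u≡4; β=5, v≡1 (mod 7); (4|7)=+1, (1|7)=+1; sign (−1)^0·+1^5·+1^2 = +1.
(a,b)_29: α=3, u≡10; β=3, v≡14 (mod 29); (10|29)=-1, (14|29)=-1; sign (−1)^0·-1^3·-1^3 = +1.
(a,b)_31: α=1, u≡13; β=1, v≡2 (mod 31); (13|31)=-1, (2|31)=+1; sign (−1)^1·-1^1·+1^1 = +1.
(a,b)_11: α=-4, u≡2; β=-6, v≡3 (mod 11); (2|11)=-1, (3|11)=+1; sign (−1)^0·-1^-6·+1^-4 = +1.
(a,b)_∞: sgn(4495)=+, sgn(10163195)=+, so +1.
|Ram(4495, 10163195)| = 2, even; anisotropic at {2, 17}.

[2, 17]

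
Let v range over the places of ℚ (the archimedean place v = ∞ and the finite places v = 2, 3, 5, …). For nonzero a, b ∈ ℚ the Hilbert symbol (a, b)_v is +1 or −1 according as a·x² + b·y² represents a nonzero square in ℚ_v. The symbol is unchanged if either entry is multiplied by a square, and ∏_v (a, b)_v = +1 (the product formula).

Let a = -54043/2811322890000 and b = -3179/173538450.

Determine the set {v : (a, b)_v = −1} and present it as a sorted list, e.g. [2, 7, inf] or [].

[2, 11, 17, inf]

(a, b) ≡ (-187, -22) mod (ℚ^×)²; places V = {2, 3, 5, 11, 17, 23, ∞}.
(a,b)_17: α=3, u≡14; β=2, v≡3 (mod 17); (14|17)=-1, (3|17)=-1; sign (−1)^0·-1^2·-1^3 = -1.
(a,b)_23: α=-2, u≡21; β=-2, v≡18 (mod 23); (21|23)=-1, (18|23)=+1; sign (−1)^0·-1^-2·+1^-2 = +1.
(a,b)_2: α=-4, β=-1; u≡5, v≡5 (mod 8); ε(u)ε(v)=0·0, αω(v)=-4·1, βω(u)=-1·1; sum ≡ 1  ⇒  -1.
(a,b)_5: α=-4, u≡3; β=-2, v≡2 (mod 5); (3|5)=-1, (2|5)=-1; sign (−1)^0·-1^-2·-1^-4 = +1.
(a,b)_11: α=1, u≡9; β=1, v≡1 (mod 11); (9|11)=+1, (1|11)=+1; sign (−1)^1·+1^1·+1^1 = -1.
(a,b)_3: α=-12, u≡2; β=-8, v≡2 (mod 3); (2|3)=-1, (2|3)=-1; sign (−1)^0·-1^-8·-1^-12 = +1.
(a,b)_∞: sgn(-187)=−, sgn(-22)=−, so -1.
|Ram(-187, -22)| = 4, even; anisotropic at {2, 11, 17, ∞}.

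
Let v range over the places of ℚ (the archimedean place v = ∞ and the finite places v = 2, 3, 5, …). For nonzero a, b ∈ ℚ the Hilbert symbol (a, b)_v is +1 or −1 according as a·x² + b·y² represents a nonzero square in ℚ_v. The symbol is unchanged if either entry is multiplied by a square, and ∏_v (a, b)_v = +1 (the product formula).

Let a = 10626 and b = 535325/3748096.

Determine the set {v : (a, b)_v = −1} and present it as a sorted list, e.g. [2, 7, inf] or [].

Mod squares: a ≡ 10626, b ≡ 437. Check v ∈ {∞, 2, 3, 5, 7, 11, 19, 23}.
v=3: a=3^1·(≡2), b=3^0·(≡2) mod 3; (2|3)=-1, (2|3)=-1; (−1)^{1·0·1}·(-1)^0·(-1)^1 = -1.
v=2: v_2(a)=1, v_2(b)=-8; units ≡ 1, 5 (mod 8); ε·ε+αω+βω = 0·0+1·1+-8·0 ≡ 1  ⇒  (a,b)_2 = -1.
v=∞: 10626 > 0 and 437 > 0  ⇒  (a,b)_∞ = +1.
v=19: a=19^0·(≡5), b=19^1·(≡9) mod 19; (5|19)=+1, (9|19)=+1; (−1)^{0·1·9}·(+1)^1·(+1)^0 = +1.
v=11: a=11^1·(≡9), b=11^-4·(≡7) mod 11; (9|11)=+1, (7|11)=-1; (−1)^{1·-4·5}·(+1)^-4·(-1)^1 = -1.
v=23: a=23^1·(≡2), b=23^1·(≡10) mod 23; (2|23)=+1, (10|23)=-1; (−1)^{1·1·11}·(+1)^1·(-1)^1 = +1.
v=7: a=7^1·(≡6), b=7^2·(≡6) mod 7; (6|7)=-1, (6|7)=-1; (−1)^{1·2·3}·(-1)^2·(-1)^1 = -1.
v=5: a=5^0·(≡1), b=5^2·(≡3) mod 5; (1|5)=+1, (3|5)=-1; (−1)^{0·2·2}·(+1)^2·(-1)^0 = +1.
Ram(10626, 437) = {2, 3, 7, 11}; no ℚ_2-point on the conic.

[2, 3, 7, 11]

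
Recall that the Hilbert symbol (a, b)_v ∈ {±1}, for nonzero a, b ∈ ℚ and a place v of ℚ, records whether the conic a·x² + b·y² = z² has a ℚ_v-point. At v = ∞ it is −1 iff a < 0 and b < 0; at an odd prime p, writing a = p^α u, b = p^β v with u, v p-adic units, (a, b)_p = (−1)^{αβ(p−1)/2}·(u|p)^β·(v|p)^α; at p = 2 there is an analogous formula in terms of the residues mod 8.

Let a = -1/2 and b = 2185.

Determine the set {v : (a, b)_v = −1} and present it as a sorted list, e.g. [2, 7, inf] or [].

Mod squares: a ≡ -2, b ≡ 2185. Check v ∈ {∞, 2, 5, 19, 23}.
v=23: a=23^0·(≡11), b=23^1·(≡3) mod 23; (11|23)=-1, (3|23)=+1; (−1)^{0·1·11}·(-1)^1·(+1)^0 = -1.
v=∞: -2 < 0 and 2185 > 0  ⇒  (a,b)_∞ = +1.
v=19: a=19^0·(≡9), b=19^1·(≡1) mod 19; (9|19)=+1, (1|19)=+1; (−1)^{0·1·9}·(+1)^1·(+1)^0 = +1.
v=2: v_2(a)=-1, v_2(b)=0; units ≡ 7, 1 (mod 8); ε·ε+αω+βω = 1·0+-1·0+0·0 ≡ 0  ⇒  (a,b)_2 = +1.
v=5: a=5^0·(≡2), b=5^1·(≡2) mod 5; (2|5)=-1, (2|5)=-1; (−1)^{0·1·2}·(-1)^1·(-1)^0 = -1.
Ram(-2, 2185) = {5, 23}; no ℚ_5-point on the conic.

[5, 23]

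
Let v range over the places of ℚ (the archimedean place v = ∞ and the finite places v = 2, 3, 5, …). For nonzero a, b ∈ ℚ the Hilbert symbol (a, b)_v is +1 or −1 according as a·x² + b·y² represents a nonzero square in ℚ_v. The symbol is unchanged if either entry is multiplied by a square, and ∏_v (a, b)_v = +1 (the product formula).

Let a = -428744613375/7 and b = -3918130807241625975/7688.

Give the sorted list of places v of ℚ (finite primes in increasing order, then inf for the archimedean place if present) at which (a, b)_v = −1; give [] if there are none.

[5, 7, 17, inf]

Mod squares: a ≡ -105, b ≡ -4862. Check v ∈ {∞, 2, 3, 5, 7, 11, 13, 17, 31}.
v=11: a=11^0·(≡3), b=11^1·(≡1) mod 11; (3|11)=+1, (1|11)=+1; (−1)^{0·1·5}·(+1)^1·(+1)^0 = +1.
v=∞: -105 < 0 and -4862 < 0  ⇒  (a,b)_∞ = -1.
v=5: a=5^3·(≡4), b=5^2·(≡2) mod 5; (4|5)=+1, (2|5)=-1; (−1)^{3·2·2}·(+1)^2·(-1)^3 = -1.
v=17: a=17^4·(≡14), b=17^5·(≡7) mod 17; (14|17)=-1, (7|17)=-1; (−1)^{4·5·8}·(-1)^5·(-1)^4 = -1.
v=13: a=13^2·(≡4), b=13^1·(≡10) mod 13; (4|13)=+1, (10|13)=+1; (−1)^{2·1·6}·(+1)^1·(+1)^2 = +1.
v=3: a=3^5·(≡1), b=3^8·(≡1) mod 3; (1|3)=+1, (1|3)=+1; (−1)^{5·8·1}·(+1)^8·(+1)^5 = +1.
v=2: v_2(a)=0, v_2(b)=-3; units ≡ 7, 1 (mod 8); ε·ε+αω+βω = 1·0+0·0+-3·0 ≡ 0  ⇒  (a,b)_2 = +1.
v=31: a=31^0·(≡8), b=31^-2·(≡4) mod 31; (8|31)=+1, (4|31)=+1; (−1)^{0·-2·15}·(+1)^-2·(+1)^0 = +1.
v=7: a=7^-1·(≡6), b=7^6·(≡3) mod 7; (6|7)=-1, (3|7)=-1; (−1)^{-1·6·3}·(-1)^6·(-1)^-1 = -1.
(-105, -4862 / ℚ) ramifies at {5, 7, 17, ∞}: a division algebra.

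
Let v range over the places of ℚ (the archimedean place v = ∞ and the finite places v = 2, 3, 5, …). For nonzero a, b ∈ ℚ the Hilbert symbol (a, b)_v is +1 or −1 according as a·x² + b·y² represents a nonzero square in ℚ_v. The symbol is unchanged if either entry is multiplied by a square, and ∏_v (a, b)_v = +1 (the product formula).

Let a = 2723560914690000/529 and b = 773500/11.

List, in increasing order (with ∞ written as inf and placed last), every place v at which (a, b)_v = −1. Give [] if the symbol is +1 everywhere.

[3, 7, 11, 13]

Mod squares: a ≡ 21, b ≡ 85085. Check v ∈ {∞, 2, 3, 5, 7, 11, 13, 17, 23, 29}.
v=5: a=5^4·(≡1), b=5^3·(≡3) mod 5; (1|5)=+1, (3|5)=-1; (−1)^{4·3·2}·(+1)^3·(-1)^4 = +1.
v=∞: 21 > 0 and 85085 > 0  ⇒  (a,b)_∞ = +1.
v=11: a=11^2·(≡7), b=11^-1·(≡2) mod 11; (7|11)=-1, (2|11)=-1; (−1)^{2·-1·5}·(-1)^-1·(-1)^2 = -1.
v=13: a=13^0·(≡11), b=13^1·(≡7) mod 13; (11|13)=-1, (7|13)=-1; (−1)^{0·1·6}·(-1)^1·(-1)^0 = -1.
v=29: a=29^2·(≡15), b=29^0·(≡9) mod 29; (15|29)=-1, (9|29)=+1; (−1)^{2·0·14}·(-1)^0·(+1)^2 = +1.
v=3: a=3^3·(≡1), b=3^0·(≡2) mod 3; (1|3)=+1, (2|3)=-1; (−1)^{3·0·1}·(+1)^0·(-1)^3 = -1.
v=23: a=23^-2·(≡11), b=23^0·(≡3) mod 23; (11|23)=-1, (3|23)=+1; (−1)^{-2·0·11}·(-1)^0·(+1)^-2 = +1.
v=7: a=7^3·(≡3), b=7^1·(≡3) mod 7; (3|7)=-1, (3|7)=-1; (−1)^{3·1·3}·(-1)^1·(-1)^3 = -1.
v=17: a=17^2·(≡8), b=17^1·(≡10) mod 17; (8|17)=+1, (10|17)=-1; (−1)^{2·1·8}·(+1)^1·(-1)^2 = +1.
v=2: v_2(a)=4, v_2(b)=2; units ≡ 5, 5 (mod 8); ε·ε+αω+βω = 0·0+4·1+2·1 ≡ 0  ⇒  (a,b)_2 = +1.
(21, 85085 / ℚ) ramifies at {3, 7, 11, 13}: a division algebra.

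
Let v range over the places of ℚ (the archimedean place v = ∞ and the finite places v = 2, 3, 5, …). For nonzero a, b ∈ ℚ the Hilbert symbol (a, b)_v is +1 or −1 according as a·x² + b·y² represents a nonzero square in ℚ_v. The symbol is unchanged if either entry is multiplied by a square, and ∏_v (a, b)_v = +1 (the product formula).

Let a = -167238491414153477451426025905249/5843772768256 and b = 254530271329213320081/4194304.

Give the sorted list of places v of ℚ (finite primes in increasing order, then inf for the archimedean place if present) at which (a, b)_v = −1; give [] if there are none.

[23, 31, 37, 43]

(a, b) ≡ (-5869199, 28681) mod (ℚ^×)²; places V = {2, 3, 7, 11, 17, 23, 29, 31, 37, 43, 53, ∞}.
(a,b)_31: α=-1, u≡25; β=0, v≡26 (mod 31); (25|31)=+1, (26|31)=-1; sign (−1)^0·+1^0·-1^-1 = -1.
(a,b)_7: α=1, u≡3; β=0, v≡2 (mod 7); (3|7)=-1, (2|7)=+1; sign (−1)^0·-1^0·+1^1 = +1.
(a,b)_23: α=2, u≡19; β=1, v≡17 (mod 23); (19|23)=-1, (17|23)=-1; sign (−1)^0·-1^1·-1^2 = -1.
(a,b)_∞: sgn(-5869199)=−, sgn(28681)=+, so +1.
(a,b)_37: α=3, u≡18; β=2, v≡13 (mod 37); (18|37)=-1, (13|37)=-1; sign (−1)^0·-1^2·-1^3 = -1.
(a,b)_3: α=8, u≡1; β=8, v≡1 (mod 3); (1|3)=+1, (1|3)=+1; sign (−1)^0·+1^8·+1^8 = +1.
(a,b)_29: α=2, u≡20; β=1, v≡18 (mod 29); (20|29)=+1, (18|29)=-1; sign (−1)^0·+1^1·-1^2 = +1.
(a,b)_17: α=3, u≡3; β=2, v≡4 (mod 17); (3|17)=-1, (4|17)=+1; sign (−1)^0·-1^2·+1^3 = +1.
(a,b)_43: α=7, u≡20; β=5, v≡34 (mod 43); (20|43)=-1, (34|43)=-1; sign (−1)^1·-1^5·-1^7 = -1.
(a,b)_11: α=2, u≡5; β=0, v≡9 (mod 11); (5|11)=+1, (9|11)=+1; sign (−1)^0·+1^0·+1^2 = +1.
(a,b)_53: α=-2, u≡2; β=0, v≡26 (mod 53); (2|53)=-1, (26|53)=-1; sign (−1)^0·-1^0·-1^-2 = +1.
(a,b)_2: α=-26, β=-22; u≡1, v≡1 (mod 8); ε(u)ε(v)=0·0, αω(v)=-26·0, βω(u)=-22·0; sum ≡ 0  ⇒  +1.
|Ram(-5869199, 28681)| = 4, even; anisotropic at {23, 31, 37, 43}.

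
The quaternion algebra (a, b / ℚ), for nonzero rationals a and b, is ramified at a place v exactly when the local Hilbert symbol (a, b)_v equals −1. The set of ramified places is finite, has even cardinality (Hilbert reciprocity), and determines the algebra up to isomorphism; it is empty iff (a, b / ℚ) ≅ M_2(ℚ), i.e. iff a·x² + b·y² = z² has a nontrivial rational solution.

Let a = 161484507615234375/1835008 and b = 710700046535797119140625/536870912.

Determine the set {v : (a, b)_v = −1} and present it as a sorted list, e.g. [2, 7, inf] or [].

Mod squares: a ≡ 385, b ≡ 66. Check v ∈ {∞, 2, 3, 5, 7, 11, 13, 19}.
v=11: a=11^1·(≡6), b=11^1·(≡7) mod 11; (6|11)=-1, (7|11)=-1; (−1)^{1·1·5}·(-1)^1·(-1)^1 = -1.
v=2: v_2(a)=-18, v_2(b)=-29; units ≡ 1, 1 (mod 8); ε·ε+αω+βω = 0·0+-18·0+-29·0 ≡ 0  ⇒  (a,b)_2 = +1.
v=5: a=5^9·(≡3), b=5^16·(≡1) mod 5; (3|5)=-1, (1|5)=+1; (−1)^{9·16·2}·(-1)^16·(+1)^9 = +1.
v=13: a=13^4·(≡5), b=13^6·(≡9) mod 13; (5|13)=-1, (9|13)=+1; (−1)^{4·6·6}·(-1)^6·(+1)^4 = +1.
v=19: a=19^2·(≡6), b=19^2·(≡17) mod 19; (6|19)=+1, (17|19)=+1; (−1)^{2·2·9}·(+1)^2·(+1)^2 = +1.
v=3: a=3^6·(≡1), b=3^5·(≡1) mod 3; (1|3)=+1, (1|3)=+1; (−1)^{6·5·1}·(+1)^5·(+1)^6 = +1.
v=7: a=7^-1·(≡5), b=7^0·(≡5) mod 7; (5|7)=-1, (5|7)=-1; (−1)^{-1·0·3}·(-1)^0·(-1)^-1 = -1.
v=∞: 385 > 0 and 66 > 0  ⇒  (a,b)_∞ = +1.
|Ram(385, 66)| = 2, even; anisotropic at {7, 11}.

[7, 11]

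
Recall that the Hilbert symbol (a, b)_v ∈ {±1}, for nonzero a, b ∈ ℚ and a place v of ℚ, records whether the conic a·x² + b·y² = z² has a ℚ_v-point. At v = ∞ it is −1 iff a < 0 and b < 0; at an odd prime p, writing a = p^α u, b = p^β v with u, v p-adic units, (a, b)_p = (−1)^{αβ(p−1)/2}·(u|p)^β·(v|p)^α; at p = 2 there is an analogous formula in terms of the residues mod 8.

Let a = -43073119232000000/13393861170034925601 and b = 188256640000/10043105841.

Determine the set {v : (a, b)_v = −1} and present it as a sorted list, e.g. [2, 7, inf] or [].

[2, 11, 13, 17]

Mod squares: a ≡ -697, b ≡ 99671. Check v ∈ {∞, 2, 3, 5, 7, 11, 13, 17, 37, 41, 47}.
v=5: a=5^6·(≡2), b=5^4·(≡4) mod 5; (2|5)=-1, (4|5)=+1; (−1)^{6·4·2}·(-1)^4·(+1)^6 = +1.
v=37: a=37^-4·(≡8), b=37^-2·(≡33) mod 37; (8|37)=-1, (33|37)=+1; (−1)^{-4·-2·18}·(-1)^-2·(+1)^-4 = +1.
v=3: a=3^-6·(≡2), b=3^-4·(≡2) mod 3; (2|3)=-1, (2|3)=-1; (−1)^{-6·-4·1}·(-1)^-4·(-1)^-6 = +1.
v=13: a=13^2·(≡11), b=13^1·(≡9) mod 13; (11|13)=-1, (9|13)=+1; (−1)^{2·1·6}·(-1)^1·(+1)^2 = -1.
v=7: a=7^-2·(≡6), b=7^0·(≡5) mod 7; (6|7)=-1, (5|7)=-1; (−1)^{-2·0·3}·(-1)^0·(-1)^-2 = +1.
v=47: a=47^-4·(≡17), b=47^-2·(≡11) mod 47; (17|47)=+1, (11|47)=-1; (−1)^{-4·-2·23}·(+1)^-2·(-1)^-4 = +1.
v=41: a=41^-1·(≡3), b=41^-1·(≡3) mod 41; (3|41)=-1, (3|41)=-1; (−1)^{-1·-1·20}·(-1)^-1·(-1)^-1 = +1.
v=∞: -697 < 0 and 99671 > 0  ⇒  (a,b)_∞ = +1.
v=17: a=17^1·(≡6), b=17^1·(≡1) mod 17; (6|17)=-1, (1|17)=+1; (−1)^{1·1·8}·(-1)^1·(+1)^1 = -1.
v=2: v_2(a)=16, v_2(b)=10; units ≡ 7, 7 (mod 8); ε·ε+αω+βω = 1·1+16·0+10·0 ≡ 1  ⇒  (a,b)_2 = -1.
v=11: a=11^4·(≡2), b=11^3·(≡2) mod 11; (2|11)=-1, (2|11)=-1; (−1)^{4·3·5}·(-1)^3·(-1)^4 = -1.
Ram(-697, 99671) = {2, 11, 13, 17}; no ℚ_2-point on the conic.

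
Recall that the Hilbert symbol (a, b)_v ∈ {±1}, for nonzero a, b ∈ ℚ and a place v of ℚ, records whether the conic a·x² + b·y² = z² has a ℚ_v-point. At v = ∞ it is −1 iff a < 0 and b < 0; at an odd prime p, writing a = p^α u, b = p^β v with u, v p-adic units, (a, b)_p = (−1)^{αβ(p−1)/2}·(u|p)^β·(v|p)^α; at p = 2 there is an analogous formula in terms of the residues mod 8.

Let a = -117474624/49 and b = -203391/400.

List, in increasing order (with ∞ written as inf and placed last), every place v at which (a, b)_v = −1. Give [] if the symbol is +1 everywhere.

[17, 31, 43, inf]

(a, b) ≡ (-22661, -31) mod (ℚ^×)²; places V = {2, 3, 5, 7, 17, 31, 43, ∞}.
(a,b)_5: α=0, u≡4; β=-2, v≡4 (mod 5); (4|5)=+1, (4|5)=+1; sign (−1)^0·+1^-2·+1^0 = +1.
(a,b)_31: α=1, u≡24; β=1, v≡17 (mod 31); (24|31)=-1, (17|31)=-1; sign (−1)^1·-1^1·-1^1 = -1.
(a,b)_43: α=1, u≡42; β=0, v≡33 (mod 43); (42|43)=-1, (33|43)=-1; sign (−1)^0·-1^0·-1^1 = -1.
(a,b)_7: α=-2, u≡6; β=0, v≡1 (mod 7); (6|7)=-1, (1|7)=+1; sign (−1)^0·-1^0·+1^-2 = +1.
(a,b)_∞: sgn(-22661)=−, sgn(-31)=−, so -1.
(a,b)_2: α=6, β=-4; u≡3, v≡1 (mod 8); ε(u)ε(v)=1·0, αω(v)=6·0, βω(u)=-4·1; sum ≡ 0  ⇒  +1.
(a,b)_3: α=4, u≡1; β=8, v≡2 (mod 3); (1|3)=+1, (2|3)=-1; sign (−1)^0·+1^8·-1^4 = +1.
(a,b)_17: α=1, u≡5; β=0, v≡11 (mod 17); (5|17)=-1, (11|17)=-1; sign (−1)^0·-1^0·-1^1 = -1.
Ram(-22661, -31) = {17, 31, 43, ∞}; no ℚ_17-point on the conic.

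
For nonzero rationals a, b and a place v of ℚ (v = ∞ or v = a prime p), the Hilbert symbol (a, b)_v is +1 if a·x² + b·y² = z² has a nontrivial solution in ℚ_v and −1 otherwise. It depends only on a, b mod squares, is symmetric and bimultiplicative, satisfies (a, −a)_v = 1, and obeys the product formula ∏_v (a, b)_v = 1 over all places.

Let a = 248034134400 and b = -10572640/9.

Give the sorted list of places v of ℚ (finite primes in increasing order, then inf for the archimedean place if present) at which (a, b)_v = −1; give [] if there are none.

[3, 17]

(a, b) ≡ (6, -3910) mod (ℚ^×)²; places V = {2, 3, 5, 13, 17, 23, ∞}.
(a,b)_∞: sgn(6)=+, sgn(-3910)=−, so +1.
(a,b)_2: α=7, β=5; u≡3, v≡5 (mod 8); ε(u)ε(v)=1·0, αω(v)=7·1, βω(u)=5·1; sum ≡ 0  ⇒  +1.
(a,b)_23: α=2, u≡16; β=1, v≡10 (mod 23); (16|23)=+1, (10|23)=-1; sign (−1)^0·+1^1·-1^2 = +1.
(a,b)_17: α=2, u≡10; β=1, v≡16 (mod 17); (10|17)=-1, (16|17)=+1; sign (−1)^0·-1^1·+1^2 = -1.
(a,b)_5: α=2, u≡1; β=1, v≡3 (mod 5); (1|5)=+1, (3|5)=-1; sign (−1)^0·+1^1·-1^2 = +1.
(a,b)_13: α=2, u≡6; β=2, v≡1 (mod 13); (6|13)=-1, (1|13)=+1; sign (−1)^0·-1^2·+1^2 = +1.
(a,b)_3: α=1, u≡2; β=-2, v≡2 (mod 3); (2|3)=-1, (2|3)=-1; sign (−1)^0·-1^-2·-1^1 = -1.
Ram(6, -3910) = {3, 17}; no ℚ_3-point on the conic.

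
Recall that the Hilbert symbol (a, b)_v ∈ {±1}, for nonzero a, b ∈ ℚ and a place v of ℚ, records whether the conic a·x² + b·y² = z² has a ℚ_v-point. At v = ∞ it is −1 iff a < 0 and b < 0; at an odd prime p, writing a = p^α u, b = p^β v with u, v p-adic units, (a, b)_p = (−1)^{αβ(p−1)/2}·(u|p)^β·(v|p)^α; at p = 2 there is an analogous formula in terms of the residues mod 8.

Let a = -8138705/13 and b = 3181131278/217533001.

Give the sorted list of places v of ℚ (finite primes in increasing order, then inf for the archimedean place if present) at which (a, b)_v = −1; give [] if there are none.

(a, b) ≡ (-77285, 62) mod (ℚ^×)²; places V = {2, 5, 7, 13, 19, 29, 31, 37, 41, 43, ∞}.
(a,b)_7: α=0, u≡1; β=-6, v≡3 (mod 7); (1|7)=+1, (3|7)=-1; sign (−1)^0·+1^-6·-1^0 = +1.
(a,b)_41: α=1, u≡36; β=0, v≡5 (mod 41); (36|41)=+1, (5|41)=+1; sign (−1)^0·+1^0·+1^1 = +1.
(a,b)_2: α=0, β=1; u≡3, v≡7 (mod 8); ε(u)ε(v)=1·1, αω(v)=0·0, βω(u)=1·1; sum ≡ 0  ⇒  +1.
(a,b)_19: α=0, u≡6; β=2, v≡17 (mod 19); (6|19)=+1, (17|19)=+1; sign (−1)^0·+1^2·+1^0 = +1.
(a,b)_∞: sgn(-77285)=−, sgn(62)=+, so +1.
(a,b)_29: α=1, u≡8; β=2, v≡28 (mod 29); (8|29)=-1, (28|29)=+1; sign (−1)^0·-1^2·+1^1 = +1.
(a,b)_37: α=2, u≡18; β=0, v≡27 (mod 37); (18|37)=-1, (27|37)=+1; sign (−1)^0·-1^0·+1^2 = +1.
(a,b)_5: α=1, u≡3; β=0, v≡3 (mod 5); (3|5)=-1, (3|5)=-1; sign (−1)^0·-1^0·-1^1 = -1.
(a,b)_31: α=0, u≡17; β=1, v≡28 (mod 31); (17|31)=-1, (28|31)=+1; sign (−1)^0·-1^1·+1^0 = -1.
(a,b)_43: α=0, u≡39; β=-2, v≡7 (mod 43); (39|43)=-1, (7|43)=-1; sign (−1)^0·-1^-2·-1^0 = +1.
(a,b)_13: α=-1, u≡10; β=2, v≡12 (mod 13); (10|13)=+1, (12|13)=+1; sign (−1)^0·+1^2·+1^-1 = +1.
|Ram(-77285, 62)| = 2, even; anisotropic at {5, 31}.

[5, 31]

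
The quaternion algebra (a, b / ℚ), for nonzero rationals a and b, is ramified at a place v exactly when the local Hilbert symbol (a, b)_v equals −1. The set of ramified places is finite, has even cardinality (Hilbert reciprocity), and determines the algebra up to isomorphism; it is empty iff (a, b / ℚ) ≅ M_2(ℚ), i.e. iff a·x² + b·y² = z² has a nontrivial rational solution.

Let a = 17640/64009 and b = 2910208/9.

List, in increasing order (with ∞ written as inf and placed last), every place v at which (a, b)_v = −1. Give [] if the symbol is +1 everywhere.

(a, b) ≡ (10, 58) mod (ℚ^×)²; places V = {2, 3, 5, 7, 11, 23, 29, ∞}.
(a,b)_7: α=2, u≡3; β=2, v≡2 (mod 7); (3|7)=-1, (2|7)=+1; sign (−1)^0·-1^2·+1^2 = +1.
(a,b)_23: α=-2, u≡19; β=0, v≡2 (mod 23); (19|23)=-1, (2|23)=+1; sign (−1)^0·-1^0·+1^-2 = +1.
(a,b)_∞: sgn(10)=+, sgn(58)=+, so +1.
(a,b)_29: α=0, u≡11; β=1, v≡11 (mod 29); (11|29)=-1, (11|29)=-1; sign (−1)^0·-1^1·-1^0 = -1.
(a,b)_11: α=-2, u≡7; β=0, v≡9 (mod 11); (7|11)=-1, (9|11)=+1; sign (−1)^0·-1^0·+1^-2 = +1.
(a,b)_2: α=3, β=11; u≡5, v≡5 (mod 8); ε(u)ε(v)=0·0, αω(v)=3·1, βω(u)=11·1; sum ≡ 0  ⇒  +1.
(a,b)_5: α=1, u≡2; β=0, v≡2 (mod 5); (2|5)=-1, (2|5)=-1; sign (−1)^0·-1^0·-1^1 = -1.
(a,b)_3: α=2, u≡1; β=-2, v≡1 (mod 3); (1|3)=+1, (1|3)=+1; sign (−1)^0·+1^-2·+1^2 = +1.
|Ram(10, 58)| = 2, even; anisotropic at {5, 29}.

[5, 29]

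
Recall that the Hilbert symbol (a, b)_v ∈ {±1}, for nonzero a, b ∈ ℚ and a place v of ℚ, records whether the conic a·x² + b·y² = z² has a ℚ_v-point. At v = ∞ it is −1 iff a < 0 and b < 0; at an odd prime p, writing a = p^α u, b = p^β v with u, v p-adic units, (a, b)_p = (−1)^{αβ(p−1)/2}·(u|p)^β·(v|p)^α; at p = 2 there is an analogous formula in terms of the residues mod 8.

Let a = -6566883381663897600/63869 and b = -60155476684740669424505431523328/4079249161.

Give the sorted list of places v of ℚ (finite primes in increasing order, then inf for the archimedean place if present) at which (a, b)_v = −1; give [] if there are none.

[2, inf]

(a, b) ≡ (-89726, -1147) mod (ℚ^×)²; places V = {2, 3, 5, 7, 11, 13, 17, 29, 31, 37, ∞}.
(a,b)_13: α=-1, u≡9; β=-2, v≡12 (mod 13); (9|13)=+1, (12|13)=+1; sign (−1)^0·+1^-2·+1^-1 = +1.
(a,b)_31: α=2, u≡1; β=3, v≡1 (mod 31); (1|31)=+1, (1|31)=+1; sign (−1)^0·+1^3·+1^2 = +1.
(a,b)_29: α=1, u≡13; β=2, v≡28 (mod 29); (13|29)=+1, (28|29)=+1; sign (−1)^0·+1^2·+1^1 = +1.
(a,b)_17: α=-3, u≡4; β=-6, v≡9 (mod 17); (4|17)=+1, (9|17)=+1; sign (−1)^0·+1^-6·+1^-3 = +1.
(a,b)_2: α=11, β=22; u≡1, v≡5 (mod 8); ε(u)ε(v)=0·0, αω(v)=11·1, βω(u)=22·0; sum ≡ 1  ⇒  -1.
(a,b)_5: α=2, u≡4; β=0, v≡2 (mod 5); (4|5)=+1, (2|5)=-1; sign (−1)^0·+1^0·-1^2 = +1.
(a,b)_3: α=4, u≡1; β=8, v≡2 (mod 3); (1|3)=+1, (2|3)=-1; sign (−1)^0·+1^8·-1^4 = +1.
(a,b)_∞: sgn(-89726)=−, sgn(-1147)=−, so -1.
(a,b)_11: α=2, u≡4; β=4, v≡10 (mod 11); (4|11)=+1, (10|11)=-1; sign (−1)^0·+1^4·-1^2 = +1.
(a,b)_7: α=3, u≡5; β=6, v≡2 (mod 7); (5|7)=-1, (2|7)=+1; sign (−1)^0·-1^6·+1^3 = +1.
(a,b)_37: α=2, u≡36; β=3, v≡20 (mod 37); (36|37)=+1, (20|37)=-1; sign (−1)^0·+1^3·-1^2 = +1.
|Ram(-89726, -1147)| = 2, even; anisotropic at {2, ∞}.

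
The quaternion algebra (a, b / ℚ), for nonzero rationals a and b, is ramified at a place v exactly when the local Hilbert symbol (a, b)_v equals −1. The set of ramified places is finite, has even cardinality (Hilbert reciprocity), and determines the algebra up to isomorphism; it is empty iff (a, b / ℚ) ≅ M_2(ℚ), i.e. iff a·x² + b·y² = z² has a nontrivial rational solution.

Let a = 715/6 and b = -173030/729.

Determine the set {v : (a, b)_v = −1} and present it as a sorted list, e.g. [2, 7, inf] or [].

(a, b) ≡ (4290, -1430) mod (ℚ^×)²; places V = {2, 3, 5, 11, 13, ∞}.
(a,b)_11: α=1, u≡9; β=3, v≡8 (mod 11); (9|11)=+1, (8|11)=-1; sign (−1)^1·+1^3·-1^1 = +1.
(a,b)_13: α=1, u≡7; β=1, v≡2 (mod 13); (7|13)=-1, (2|13)=-1; sign (−1)^0·-1^1·-1^1 = +1.
(a,b)_5: α=1, u≡3; β=1, v≡1 (mod 5); (3|5)=-1, (1|5)=+1; sign (−1)^0·-1^1·+1^1 = -1.
(a,b)_∞: sgn(4290)=+, sgn(-1430)=−, so +1.
(a,b)_3: α=-1, u≡2; β=-6, v≡1 (mod 3); (2|3)=-1, (1|3)=+1; sign (−1)^0·-1^-6·+1^-1 = +1.
(a,b)_2: α=-1, β=1; u≡1, v≡5 (mod 8); ε(u)ε(v)=0·0, αω(v)=-1·1, βω(u)=1·0; sum ≡ 1  ⇒  -1.
Ram(4290, -1430) = {2, 5}; no ℚ_2-point on the conic.

[2, 5]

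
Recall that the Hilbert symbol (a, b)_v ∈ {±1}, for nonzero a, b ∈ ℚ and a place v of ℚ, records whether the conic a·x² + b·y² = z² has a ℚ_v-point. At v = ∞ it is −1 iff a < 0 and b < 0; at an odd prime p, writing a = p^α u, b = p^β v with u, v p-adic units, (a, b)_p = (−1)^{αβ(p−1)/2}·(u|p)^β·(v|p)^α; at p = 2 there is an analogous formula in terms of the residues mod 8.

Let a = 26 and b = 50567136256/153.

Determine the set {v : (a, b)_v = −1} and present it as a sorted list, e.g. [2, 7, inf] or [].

[7, 13]

(a, b) ≡ (26, 29393) mod (ℚ^×)²; places V = {2, 3, 7, 13, 17, 19, ∞}.
(a,b)_2: α=1, β=10; u≡5, v≡1 (mod 8); ε(u)ε(v)=0·0, αω(v)=1·0, βω(u)=10·1; sum ≡ 0  ⇒  +1.
(a,b)_19: α=0, u≡7; β=1, v≡13 (mod 19); (7|19)=+1, (13|19)=-1; sign (−1)^0·+1^1·-1^0 = +1.
(a,b)_17: α=0, u≡9; β=-1, v≡11 (mod 17); (9|17)=+1, (11|17)=-1; sign (−1)^0·+1^-1·-1^0 = +1.
(a,b)_7: α=0, u≡5; β=1, v≡3 (mod 7); (5|7)=-1, (3|7)=-1; sign (−1)^0·-1^1·-1^0 = -1.
(a,b)_∞: sgn(26)=+, sgn(29393)=+, so +1.
(a,b)_13: α=1, u≡2; β=5, v≡3 (mod 13); (2|13)=-1, (3|13)=+1; sign (−1)^0·-1^5·+1^1 = -1.
(a,b)_3: α=0, u≡2; β=-2, v≡2 (mod 3); (2|3)=-1, (2|3)=-1; sign (−1)^0·-1^-2·-1^0 = +1.
|Ram(26, 29393)| = 2, even; anisotropic at {7, 13}.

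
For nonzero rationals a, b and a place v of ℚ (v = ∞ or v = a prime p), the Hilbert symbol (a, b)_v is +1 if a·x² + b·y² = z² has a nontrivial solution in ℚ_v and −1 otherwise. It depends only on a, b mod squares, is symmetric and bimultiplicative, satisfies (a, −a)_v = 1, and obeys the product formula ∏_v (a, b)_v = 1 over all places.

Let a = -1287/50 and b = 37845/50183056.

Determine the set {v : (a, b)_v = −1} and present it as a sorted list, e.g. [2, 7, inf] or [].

[2, 13]

(a, b) ≡ (-286, 5) mod (ℚ^×)²; places V = {2, 3, 5, 7, 11, 13, 23, 29, ∞}.
(a,b)_11: α=1, u≡8; β=-2, v≡9 (mod 11); (8|11)=-1, (9|11)=+1; sign (−1)^0·-1^-2·+1^1 = +1.
(a,b)_13: α=1, u≡4; β=0, v≡2 (mod 13); (4|13)=+1, (2|13)=-1; sign (−1)^0·+1^0·-1^1 = -1.
(a,b)_∞: sgn(-286)=−, sgn(5)=+, so +1.
(a,b)_5: α=-2, u≡4; β=1, v≡4 (mod 5); (4|5)=+1, (4|5)=+1; sign (−1)^0·+1^1·+1^-2 = +1.
(a,b)_23: α=0, u≡6; β=-2, v≡20 (mod 23); (6|23)=+1, (20|23)=-1; sign (−1)^0·+1^-2·-1^0 = +1.
(a,b)_7: α=0, u≡1; β=-2, v≡5 (mod 7); (1|7)=+1, (5|7)=-1; sign (−1)^0·+1^-2·-1^0 = +1.
(a,b)_3: α=2, u≡2; β=2, v≡2 (mod 3); (2|3)=-1, (2|3)=-1; sign (−1)^0·-1^2·-1^2 = +1.
(a,b)_2: α=-1, β=-4; u≡1, v≡5 (mod 8); ε(u)ε(v)=0·0, αω(v)=-1·1, βω(u)=-4·0; sum ≡ 1  ⇒  -1.
(a,b)_29: α=0, u≡5; β=2, v≡22 (mod 29); (5|29)=+1, (22|29)=+1; sign (−1)^0·+1^2·+1^0 = +1.
|Ram(-286, 5)| = 2, even; anisotropic at {2, 13}.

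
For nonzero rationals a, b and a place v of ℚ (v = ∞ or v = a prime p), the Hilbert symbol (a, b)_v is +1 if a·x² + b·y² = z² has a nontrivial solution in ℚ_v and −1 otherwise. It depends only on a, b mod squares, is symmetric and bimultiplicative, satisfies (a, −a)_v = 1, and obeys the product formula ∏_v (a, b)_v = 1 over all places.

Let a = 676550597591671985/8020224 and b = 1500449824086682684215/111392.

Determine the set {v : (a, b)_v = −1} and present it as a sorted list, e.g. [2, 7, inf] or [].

[3, 5, 11, 13]

Mod squares: a ≡ 65, b ≡ 30030. Check v ∈ {∞, 2, 3, 5, 7, 11, 13, 17, 29, 37, 47, 59}.
v=59: a=59^-2·(≡8), b=59^-2·(≡10) mod 59; (8|59)=-1, (10|59)=-1; (−1)^{-2·-2·29}·(-1)^-2·(-1)^-2 = +1.
v=37: a=37^2·(≡21), b=37^4·(≡2) mod 37; (21|37)=+1, (2|37)=-1; (−1)^{2·4·18}·(+1)^4·(-1)^2 = +1.
v=13: a=13^1·(≡6), b=13^1·(≡4) mod 13; (6|13)=-1, (4|13)=+1; (−1)^{1·1·6}·(-1)^1·(+1)^1 = -1.
v=47: a=47^2·(≡32), b=47^2·(≡45) mod 47; (32|47)=+1, (45|47)=-1; (−1)^{2·2·23}·(+1)^2·(-1)^2 = +1.
v=17: a=17^4·(≡12), b=17^6·(≡2) mod 17; (12|17)=-1, (2|17)=+1; (−1)^{4·6·8}·(-1)^6·(+1)^4 = +1.
v=29: a=29^2·(≡13), b=29^0·(≡14) mod 29; (13|29)=+1, (14|29)=-1; (−1)^{2·0·14}·(+1)^0·(-1)^2 = +1.
v=11: a=11^0·(≡2), b=11^1·(≡6) mod 11; (2|11)=-1, (6|11)=-1; (−1)^{0·1·5}·(-1)^1·(-1)^0 = -1.
v=3: a=3^-2·(≡2), b=3^1·(≡2) mod 3; (2|3)=-1, (2|3)=-1; (−1)^{-2·1·1}·(-1)^1·(-1)^-2 = -1.
v=5: a=5^1·(≡3), b=5^1·(≡4) mod 5; (3|5)=-1, (4|5)=+1; (−1)^{1·1·2}·(-1)^1·(+1)^1 = -1.
v=2: v_2(a)=-8, v_2(b)=-5; units ≡ 1, 7 (mod 8); ε·ε+αω+βω = 0·1+-8·0+-5·0 ≡ 0  ⇒  (a,b)_2 = +1.
v=∞: 65 > 0 and 30030 > 0  ⇒  (a,b)_∞ = +1.
v=7: a=7^2·(≡1), b=7^1·(≡3) mod 7; (1|7)=+1, (3|7)=-1; (−1)^{2·1·3}·(+1)^1·(-1)^2 = +1.
Ram(65, 30030) = {3, 5, 11, 13}; no ℚ_3-point on the conic.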